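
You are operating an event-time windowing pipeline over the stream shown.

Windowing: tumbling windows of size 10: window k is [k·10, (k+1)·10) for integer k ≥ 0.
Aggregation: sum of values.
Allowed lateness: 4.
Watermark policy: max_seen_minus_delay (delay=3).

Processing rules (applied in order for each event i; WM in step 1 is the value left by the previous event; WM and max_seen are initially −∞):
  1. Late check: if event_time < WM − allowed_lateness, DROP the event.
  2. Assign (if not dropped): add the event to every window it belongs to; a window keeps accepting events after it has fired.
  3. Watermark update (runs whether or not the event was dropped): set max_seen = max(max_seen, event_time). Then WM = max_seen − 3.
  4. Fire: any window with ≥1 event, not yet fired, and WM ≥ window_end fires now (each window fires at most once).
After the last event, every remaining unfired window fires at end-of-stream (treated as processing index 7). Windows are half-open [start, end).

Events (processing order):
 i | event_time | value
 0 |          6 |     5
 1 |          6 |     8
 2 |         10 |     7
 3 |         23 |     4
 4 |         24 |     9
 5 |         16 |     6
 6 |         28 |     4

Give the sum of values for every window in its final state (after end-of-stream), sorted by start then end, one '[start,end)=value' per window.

[0,10)=13 [10,20)=7 [20,30)=17

i=0 t=6 v=5: → [0,10); WM=3
i=1 t=6 v=8: → [0,10); WM=3
i=2 t=10 v=7: → [10,20); WM=7
i=3 t=23 v=4: → [20,30); WM=20; [0,10) fires=13 [10,20) fires=7
i=4 t=24 v=9: → [20,30); WM=21
i=5 t=16 v=6: DROP (t<21-4); WM=21
i=6 t=28 v=4: → [20,30); WM=25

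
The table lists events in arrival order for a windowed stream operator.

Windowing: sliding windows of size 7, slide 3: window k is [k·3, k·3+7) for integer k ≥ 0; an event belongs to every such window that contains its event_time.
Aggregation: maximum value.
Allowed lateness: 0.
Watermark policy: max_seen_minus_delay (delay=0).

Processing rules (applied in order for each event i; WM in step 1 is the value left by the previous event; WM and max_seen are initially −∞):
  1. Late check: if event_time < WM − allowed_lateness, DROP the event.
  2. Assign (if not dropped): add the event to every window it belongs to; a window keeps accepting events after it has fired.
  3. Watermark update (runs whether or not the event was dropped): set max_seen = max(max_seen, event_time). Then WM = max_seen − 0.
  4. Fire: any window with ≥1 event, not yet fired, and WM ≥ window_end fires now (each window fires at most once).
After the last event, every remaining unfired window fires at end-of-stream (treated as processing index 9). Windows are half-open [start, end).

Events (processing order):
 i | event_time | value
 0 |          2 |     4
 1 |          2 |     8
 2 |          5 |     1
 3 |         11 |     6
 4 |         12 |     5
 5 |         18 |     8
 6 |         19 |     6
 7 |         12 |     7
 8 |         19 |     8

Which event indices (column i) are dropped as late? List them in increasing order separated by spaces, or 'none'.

i=0 t=2 v=4: → [0,7); WM=2
i=1 t=2 v=8: → [0,7); WM=2
i=2 t=5 v=1: → [3,10),[0,7); WM=5
i=3 t=11 v=6: → [9,16),[6,13); WM=11; [0,7) fires=8 [3,10) fires=1
i=4 t=12 v=5: → [12,19),[9,16),[6,13); WM=12
i=5 t=18 v=8: → [18,25),[15,22),[12,19); WM=18; [6,13) fires=6 [9,16) fires=6
i=6 t=19 v=6: → [18,25),[15,22); WM=19; [12,19) fires=8
i=7 t=12 v=7: DROP (t<19-0); WM=19
i=8 t=19 v=8: → [18,25),[15,22); WM=19

7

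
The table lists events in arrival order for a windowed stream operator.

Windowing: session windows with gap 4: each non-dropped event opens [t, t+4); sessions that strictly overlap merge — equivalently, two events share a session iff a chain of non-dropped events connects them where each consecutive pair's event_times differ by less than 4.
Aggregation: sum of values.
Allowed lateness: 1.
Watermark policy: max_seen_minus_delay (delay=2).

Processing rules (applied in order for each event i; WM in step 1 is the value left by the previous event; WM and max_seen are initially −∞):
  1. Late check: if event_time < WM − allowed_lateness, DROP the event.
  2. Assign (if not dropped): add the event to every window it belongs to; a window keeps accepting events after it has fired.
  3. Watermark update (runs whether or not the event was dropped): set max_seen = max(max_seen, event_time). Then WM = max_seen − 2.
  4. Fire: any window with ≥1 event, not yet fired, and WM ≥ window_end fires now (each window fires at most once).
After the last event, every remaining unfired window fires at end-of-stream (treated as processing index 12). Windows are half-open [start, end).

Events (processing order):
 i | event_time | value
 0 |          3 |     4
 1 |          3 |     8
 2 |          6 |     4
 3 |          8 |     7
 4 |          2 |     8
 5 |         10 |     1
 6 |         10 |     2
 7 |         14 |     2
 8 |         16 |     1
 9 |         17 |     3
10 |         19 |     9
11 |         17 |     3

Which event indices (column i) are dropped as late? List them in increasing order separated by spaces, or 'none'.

4

i=0 t=3 v=4: → [3,7); WM=1
i=1 t=3 v=8: → [3,7); WM=1
i=2 t=6 v=4: → [3,10); WM=4
i=3 t=8 v=7: → [3,12); WM=6
i=4 t=2 v=8: DROP (t<6-1); WM=6
i=5 t=10 v=1: → [3,14); WM=8
i=6 t=10 v=2: → [3,14); WM=8
i=7 t=14 v=2: → [14,18); WM=12
i=8 t=16 v=1: → [14,20); WM=14
i=9 t=17 v=3: → [14,21); WM=15
i=10 t=19 v=9: → [14,23); WM=17
i=11 t=17 v=3: → [14,23); WM=17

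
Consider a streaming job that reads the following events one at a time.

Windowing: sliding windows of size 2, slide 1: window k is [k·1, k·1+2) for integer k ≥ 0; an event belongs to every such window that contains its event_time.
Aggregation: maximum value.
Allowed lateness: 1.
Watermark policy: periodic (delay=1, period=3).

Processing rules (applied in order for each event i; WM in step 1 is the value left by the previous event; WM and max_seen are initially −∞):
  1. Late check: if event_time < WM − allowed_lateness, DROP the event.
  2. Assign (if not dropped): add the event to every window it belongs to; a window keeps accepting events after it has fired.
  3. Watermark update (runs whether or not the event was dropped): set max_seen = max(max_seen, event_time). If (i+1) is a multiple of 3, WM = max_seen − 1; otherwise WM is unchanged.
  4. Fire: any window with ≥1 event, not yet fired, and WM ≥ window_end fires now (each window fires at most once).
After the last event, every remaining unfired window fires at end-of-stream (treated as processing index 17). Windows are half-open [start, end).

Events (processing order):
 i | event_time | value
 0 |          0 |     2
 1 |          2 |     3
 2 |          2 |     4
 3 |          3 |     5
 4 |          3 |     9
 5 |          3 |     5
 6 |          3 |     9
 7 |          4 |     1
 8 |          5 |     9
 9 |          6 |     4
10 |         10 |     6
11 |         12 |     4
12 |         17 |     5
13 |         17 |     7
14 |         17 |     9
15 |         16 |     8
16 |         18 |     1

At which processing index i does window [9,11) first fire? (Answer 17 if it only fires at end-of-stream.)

i=0 t=0 v=2: → [0,2); WM=−∞
i=1 t=2 v=3: → [2,4),[1,3); WM=−∞
i=2 t=2 v=4: → [2,4),[1,3); WM=1
i=3 t=3 v=5: → [3,5),[2,4); WM=1
i=4 t=3 v=9: → [3,5),[2,4); WM=1
i=5 t=3 v=5: → [3,5),[2,4); WM=2; [0,2) fires=2
i=6 t=3 v=9: → [3,5),[2,4); WM=2
i=7 t=4 v=1: → [4,6),[3,5); WM=2
i=8 t=5 v=9: → [5,7),[4,6); WM=4; [1,3) fires=4 [2,4) fires=9
i=9 t=6 v=4: → [6,8),[5,7); WM=4
i=10 t=10 v=6: → [10,12),[9,11); WM=4
i=11 t=12 v=4: → [12,14),[11,13); WM=11; [3,5) fires=9 [4,6) fires=9 [5,7) fires=9 [6,8) fires=4 [9,11) fires=6
i=12 t=17 v=5: → [17,19),[16,18); WM=11
i=13 t=17 v=7: → [17,19),[16,18); WM=11
i=14 t=17 v=9: → [17,19),[16,18); WM=16; [10,12) fires=6 [11,13) fires=4 [12,14) fires=4
i=15 t=16 v=8: → [16,18),[15,17); WM=16
i=16 t=18 v=1: → [18,20),[17,19); WM=16

11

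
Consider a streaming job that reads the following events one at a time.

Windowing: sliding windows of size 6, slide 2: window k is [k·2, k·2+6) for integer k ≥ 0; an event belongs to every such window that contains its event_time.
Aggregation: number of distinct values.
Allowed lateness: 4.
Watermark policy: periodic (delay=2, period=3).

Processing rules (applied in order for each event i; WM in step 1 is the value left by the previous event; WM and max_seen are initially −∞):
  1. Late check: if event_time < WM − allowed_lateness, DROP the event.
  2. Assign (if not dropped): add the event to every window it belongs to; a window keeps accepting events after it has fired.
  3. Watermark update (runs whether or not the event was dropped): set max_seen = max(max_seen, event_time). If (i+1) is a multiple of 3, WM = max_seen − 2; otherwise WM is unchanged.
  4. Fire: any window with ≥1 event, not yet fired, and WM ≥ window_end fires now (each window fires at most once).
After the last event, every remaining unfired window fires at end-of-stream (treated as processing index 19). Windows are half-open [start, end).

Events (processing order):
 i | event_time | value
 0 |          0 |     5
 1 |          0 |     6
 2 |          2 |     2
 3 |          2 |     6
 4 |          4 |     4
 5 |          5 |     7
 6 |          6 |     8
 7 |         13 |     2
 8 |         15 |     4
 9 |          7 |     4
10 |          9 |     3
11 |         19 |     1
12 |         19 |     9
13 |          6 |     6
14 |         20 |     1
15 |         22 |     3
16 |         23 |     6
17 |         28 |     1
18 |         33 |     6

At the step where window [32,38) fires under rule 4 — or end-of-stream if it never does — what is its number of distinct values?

i=0 t=0 v=5: → [0,6); WM=−∞
i=1 t=0 v=6: → [0,6); WM=−∞
i=2 t=2 v=2: → [2,8),[0,6); WM=0
i=3 t=2 v=6: → [2,8),[0,6); WM=0
i=4 t=4 v=4: → [4,10),[2,8),[0,6); WM=0
i=5 t=5 v=7: → [4,10),[2,8),[0,6); WM=3
i=6 t=6 v=8: → [6,12),[4,10),[2,8); WM=3
i=7 t=13 v=2: → [12,18),[10,16),[8,14); WM=3
i=8 t=15 v=4: → [14,20),[12,18),[10,16); WM=13; [0,6) fires=5 [2,8) fires=5 [4,10) fires=3 [6,12) fires=1
i=9 t=7 v=4: DROP (t<13-4); WM=13
i=10 t=9 v=3: → [8,14),[6,12),[4,10); WM=13
i=11 t=19 v=1: → [18,24),[16,22),[14,20); WM=17; [8,14) fires=2 [10,16) fires=2
i=12 t=19 v=9: → [18,24),[16,22),[14,20); WM=17
i=13 t=6 v=6: DROP (t<17-4); WM=17
i=14 t=20 v=1: → [20,26),[18,24),[16,22); WM=18; [12,18) fires=2
i=15 t=22 v=3: → [22,28),[20,26),[18,24); WM=18
i=16 t=23 v=6: → [22,28),[20,26),[18,24); WM=18
i=17 t=28 v=1: → [28,34),[26,32),[24,30); WM=26; [14,20) fires=3 [16,22) fires=2 [18,24) fires=4 [20,26) fires=3
i=18 t=33 v=6: → [32,38),[30,36),[28,34); WM=26

1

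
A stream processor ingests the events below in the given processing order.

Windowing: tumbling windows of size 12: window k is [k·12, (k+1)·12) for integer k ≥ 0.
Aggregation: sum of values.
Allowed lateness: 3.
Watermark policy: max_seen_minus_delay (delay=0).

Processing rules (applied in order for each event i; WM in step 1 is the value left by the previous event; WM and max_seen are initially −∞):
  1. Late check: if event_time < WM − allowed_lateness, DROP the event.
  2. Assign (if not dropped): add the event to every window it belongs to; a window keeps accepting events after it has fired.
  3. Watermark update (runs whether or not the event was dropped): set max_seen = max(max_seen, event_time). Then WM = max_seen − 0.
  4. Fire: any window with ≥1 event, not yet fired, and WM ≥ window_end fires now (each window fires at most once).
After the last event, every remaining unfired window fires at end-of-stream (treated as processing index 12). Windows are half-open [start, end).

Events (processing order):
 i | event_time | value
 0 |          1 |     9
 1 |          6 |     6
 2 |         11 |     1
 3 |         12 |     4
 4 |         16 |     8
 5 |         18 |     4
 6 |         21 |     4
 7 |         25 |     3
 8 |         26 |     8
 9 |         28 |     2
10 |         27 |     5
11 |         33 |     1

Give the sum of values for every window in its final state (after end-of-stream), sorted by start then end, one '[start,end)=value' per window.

i=0 t=1 v=9: → [0,12); WM=1
i=1 t=6 v=6: → [0,12); WM=6
i=2 t=11 v=1: → [0,12); WM=11
i=3 t=12 v=4: → [12,24); WM=12; [0,12) fires=16
i=4 t=16 v=8: → [12,24); WM=16
i=5 t=18 v=4: → [12,24); WM=18
i=6 t=21 v=4: → [12,24); WM=21
i=7 t=25 v=3: → [24,36); WM=25; [12,24) fires=20
i=8 t=26 v=8: → [24,36); WM=26
i=9 t=28 v=2: → [24,36); WM=28
i=10 t=27 v=5: → [24,36); WM=28
i=11 t=33 v=1: → [24,36); WM=33

[0,12)=16 [12,24)=20 [24,36)=19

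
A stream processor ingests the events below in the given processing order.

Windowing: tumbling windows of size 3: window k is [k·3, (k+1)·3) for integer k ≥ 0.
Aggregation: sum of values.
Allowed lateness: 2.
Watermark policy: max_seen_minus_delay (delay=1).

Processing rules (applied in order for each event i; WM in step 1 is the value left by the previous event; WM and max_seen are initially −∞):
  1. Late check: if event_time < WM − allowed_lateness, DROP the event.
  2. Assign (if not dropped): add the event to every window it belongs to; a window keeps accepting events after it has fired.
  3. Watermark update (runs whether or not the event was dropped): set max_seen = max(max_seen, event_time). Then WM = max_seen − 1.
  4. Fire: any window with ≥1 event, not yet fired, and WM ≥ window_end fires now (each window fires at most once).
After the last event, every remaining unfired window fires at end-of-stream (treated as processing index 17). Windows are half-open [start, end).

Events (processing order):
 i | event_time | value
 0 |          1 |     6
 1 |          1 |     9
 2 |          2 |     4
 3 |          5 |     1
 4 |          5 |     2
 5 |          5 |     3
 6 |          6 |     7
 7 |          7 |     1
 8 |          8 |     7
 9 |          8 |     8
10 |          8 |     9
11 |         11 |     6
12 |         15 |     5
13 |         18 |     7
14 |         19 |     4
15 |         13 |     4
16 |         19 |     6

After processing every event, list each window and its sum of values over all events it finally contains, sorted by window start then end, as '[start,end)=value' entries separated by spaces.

[0,3)=19 [3,6)=6 [6,9)=32 [9,12)=6 [15,18)=5 [18,21)=17

i=0 t=1 v=6: → [0,3); WM=0
i=1 t=1 v=9: → [0,3); WM=0
i=2 t=2 v=4: → [0,3); WM=1
i=3 t=5 v=1: → [3,6); WM=4; [0,3) fires=19
i=4 t=5 v=2: → [3,6); WM=4
i=5 t=5 v=3: → [3,6); WM=4
i=6 t=6 v=7: → [6,9); WM=5
i=7 t=7 v=1: → [6,9); WM=6; [3,6) fires=6
i=8 t=8 v=7: → [6,9); WM=7
i=9 t=8 v=8: → [6,9); WM=7
i=10 t=8 v=9: → [6,9); WM=7
i=11 t=11 v=6: → [9,12); WM=10; [6,9) fires=32
i=12 t=15 v=5: → [15,18); WM=14; [9,12) fires=6
i=13 t=18 v=7: → [18,21); WM=17
i=14 t=19 v=4: → [18,21); WM=18; [15,18) fires=5
i=15 t=13 v=4: DROP (t<18-2); WM=18
i=16 t=19 v=6: → [18,21); WM=18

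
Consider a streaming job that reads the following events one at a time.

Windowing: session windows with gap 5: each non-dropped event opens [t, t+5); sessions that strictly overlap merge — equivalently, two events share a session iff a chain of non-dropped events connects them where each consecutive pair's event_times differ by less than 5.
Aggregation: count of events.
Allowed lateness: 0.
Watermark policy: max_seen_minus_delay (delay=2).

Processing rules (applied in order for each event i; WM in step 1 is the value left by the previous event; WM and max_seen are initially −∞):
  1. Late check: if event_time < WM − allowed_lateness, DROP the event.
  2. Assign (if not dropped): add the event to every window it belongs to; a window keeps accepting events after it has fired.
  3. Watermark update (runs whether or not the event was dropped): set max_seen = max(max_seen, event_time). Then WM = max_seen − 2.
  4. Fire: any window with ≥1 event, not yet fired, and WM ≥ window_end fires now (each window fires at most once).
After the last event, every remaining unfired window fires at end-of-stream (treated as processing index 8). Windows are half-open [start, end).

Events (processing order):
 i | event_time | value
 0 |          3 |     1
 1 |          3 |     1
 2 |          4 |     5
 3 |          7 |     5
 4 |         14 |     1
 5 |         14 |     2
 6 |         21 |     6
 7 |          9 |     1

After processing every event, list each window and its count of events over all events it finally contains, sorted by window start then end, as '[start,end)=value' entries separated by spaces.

i=0 t=3 v=1: → [3,8); WM=1
i=1 t=3 v=1: → [3,8); WM=1
i=2 t=4 v=5: → [3,9); WM=2
i=3 t=7 v=5: → [3,12); WM=5
i=4 t=14 v=1: → [14,19); WM=12
i=5 t=14 v=2: → [14,19); WM=12
i=6 t=21 v=6: → [21,26); WM=19
i=7 t=9 v=1: DROP (t<19-0); WM=19

[3,12)=4 [14,19)=2 [21,26)=1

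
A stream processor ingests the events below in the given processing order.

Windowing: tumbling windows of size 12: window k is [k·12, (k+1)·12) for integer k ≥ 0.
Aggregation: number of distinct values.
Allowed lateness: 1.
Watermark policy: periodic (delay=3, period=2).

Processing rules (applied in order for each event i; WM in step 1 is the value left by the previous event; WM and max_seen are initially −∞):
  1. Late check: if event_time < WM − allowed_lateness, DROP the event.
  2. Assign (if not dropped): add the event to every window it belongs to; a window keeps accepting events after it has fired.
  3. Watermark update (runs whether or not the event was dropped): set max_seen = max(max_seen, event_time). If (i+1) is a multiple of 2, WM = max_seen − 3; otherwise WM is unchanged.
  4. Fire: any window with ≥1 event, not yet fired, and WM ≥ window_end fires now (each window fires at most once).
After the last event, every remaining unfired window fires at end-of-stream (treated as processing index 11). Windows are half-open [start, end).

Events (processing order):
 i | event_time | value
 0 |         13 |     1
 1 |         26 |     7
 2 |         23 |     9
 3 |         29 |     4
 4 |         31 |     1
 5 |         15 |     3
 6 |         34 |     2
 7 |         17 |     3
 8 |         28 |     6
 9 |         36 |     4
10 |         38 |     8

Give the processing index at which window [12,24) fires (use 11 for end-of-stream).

i=0 t=13 v=1: → [12,24); WM=−∞
i=1 t=26 v=7: → [24,36); WM=23
i=2 t=23 v=9: → [12,24); WM=23
i=3 t=29 v=4: → [24,36); WM=26; [12,24) fires=2
i=4 t=31 v=1: → [24,36); WM=26
i=5 t=15 v=3: DROP (t<26-1); WM=28
i=6 t=34 v=2: → [24,36); WM=28
i=7 t=17 v=3: DROP (t<28-1); WM=31
i=8 t=28 v=6: DROP (t<31-1); WM=31
i=9 t=36 v=4: → [36,48); WM=33
i=10 t=38 v=8: → [36,48); WM=33

3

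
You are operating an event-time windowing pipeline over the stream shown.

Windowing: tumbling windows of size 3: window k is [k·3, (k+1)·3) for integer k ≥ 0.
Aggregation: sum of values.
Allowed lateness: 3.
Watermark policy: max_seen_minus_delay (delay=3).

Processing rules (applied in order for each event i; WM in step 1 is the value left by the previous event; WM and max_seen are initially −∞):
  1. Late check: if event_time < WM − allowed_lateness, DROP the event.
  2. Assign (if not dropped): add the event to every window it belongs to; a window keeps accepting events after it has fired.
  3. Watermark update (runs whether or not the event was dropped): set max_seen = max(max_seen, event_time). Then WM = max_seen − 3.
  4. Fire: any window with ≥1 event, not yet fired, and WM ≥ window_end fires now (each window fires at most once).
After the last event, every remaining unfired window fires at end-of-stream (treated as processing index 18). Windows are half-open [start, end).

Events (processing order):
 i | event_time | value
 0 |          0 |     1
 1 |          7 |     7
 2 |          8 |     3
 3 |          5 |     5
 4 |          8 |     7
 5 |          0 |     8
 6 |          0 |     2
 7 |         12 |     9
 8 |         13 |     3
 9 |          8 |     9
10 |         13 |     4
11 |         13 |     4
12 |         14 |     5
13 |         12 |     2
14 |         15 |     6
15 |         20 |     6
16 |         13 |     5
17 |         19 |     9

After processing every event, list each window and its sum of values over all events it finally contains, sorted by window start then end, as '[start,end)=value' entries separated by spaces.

i=0 t=0 v=1: → [0,3); WM=-3
i=1 t=7 v=7: → [6,9); WM=4; [0,3) fires=1
i=2 t=8 v=3: → [6,9); WM=5
i=3 t=5 v=5: → [3,6); WM=5
i=4 t=8 v=7: → [6,9); WM=5
i=5 t=0 v=8: DROP (t<5-3); WM=5
i=6 t=0 v=2: DROP (t<5-3); WM=5
i=7 t=12 v=9: → [12,15); WM=9; [3,6) fires=5 [6,9) fires=17
i=8 t=13 v=3: → [12,15); WM=10
i=9 t=8 v=9: → [6,9); WM=10
i=10 t=13 v=4: → [12,15); WM=10
i=11 t=13 v=4: → [12,15); WM=10
i=12 t=14 v=5: → [12,15); WM=11
i=13 t=12 v=2: → [12,15); WM=11
i=14 t=15 v=6: → [15,18); WM=12
i=15 t=20 v=6: → [18,21); WM=17; [12,15) fires=27
i=16 t=13 v=5: DROP (t<17-3); WM=17
i=17 t=19 v=9: → [18,21); WM=17

[0,3)=1 [3,6)=5 [6,9)=26 [12,15)=27 [15,18)=6 [18,21)=15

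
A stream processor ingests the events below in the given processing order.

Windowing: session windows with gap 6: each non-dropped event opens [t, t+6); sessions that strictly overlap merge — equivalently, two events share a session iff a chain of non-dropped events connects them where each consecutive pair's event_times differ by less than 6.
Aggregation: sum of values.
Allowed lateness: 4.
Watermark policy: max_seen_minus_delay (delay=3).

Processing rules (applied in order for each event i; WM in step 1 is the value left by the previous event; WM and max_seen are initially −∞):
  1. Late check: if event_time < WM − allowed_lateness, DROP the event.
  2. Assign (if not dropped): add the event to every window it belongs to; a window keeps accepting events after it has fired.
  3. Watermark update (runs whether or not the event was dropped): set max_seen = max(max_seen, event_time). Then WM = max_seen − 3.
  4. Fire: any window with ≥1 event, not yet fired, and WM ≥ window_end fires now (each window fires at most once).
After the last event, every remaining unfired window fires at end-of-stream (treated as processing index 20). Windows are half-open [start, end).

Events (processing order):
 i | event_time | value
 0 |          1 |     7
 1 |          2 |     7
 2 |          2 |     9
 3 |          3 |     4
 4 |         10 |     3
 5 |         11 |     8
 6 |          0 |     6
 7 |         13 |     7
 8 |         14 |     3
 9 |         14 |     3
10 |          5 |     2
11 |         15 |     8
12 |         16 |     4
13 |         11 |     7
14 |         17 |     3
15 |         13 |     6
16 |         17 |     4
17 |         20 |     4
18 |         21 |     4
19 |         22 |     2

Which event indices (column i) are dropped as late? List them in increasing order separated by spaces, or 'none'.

6 10

i=0 t=1 v=7: → [1,7); WM=-2
i=1 t=2 v=7: → [1,8); WM=-1
i=2 t=2 v=9: → [1,8); WM=-1
i=3 t=3 v=4: → [1,9); WM=0
i=4 t=10 v=3: → [10,16); WM=7
i=5 t=11 v=8: → [10,17); WM=8
i=6 t=0 v=6: DROP (t<8-4); WM=8
i=7 t=13 v=7: → [10,19); WM=10
i=8 t=14 v=3: → [10,20); WM=11
i=9 t=14 v=3: → [10,20); WM=11
i=10 t=5 v=2: DROP (t<11-4); WM=11
i=11 t=15 v=8: → [10,21); WM=12
i=12 t=16 v=4: → [10,22); WM=13
i=13 t=11 v=7: → [10,22); WM=13
i=14 t=17 v=3: → [10,23); WM=14
i=15 t=13 v=6: → [10,23); WM=14
i=16 t=17 v=4: → [10,23); WM=14
i=17 t=20 v=4: → [10,26); WM=17
i=18 t=21 v=4: → [10,27); WM=18
i=19 t=22 v=2: → [10,28); WM=19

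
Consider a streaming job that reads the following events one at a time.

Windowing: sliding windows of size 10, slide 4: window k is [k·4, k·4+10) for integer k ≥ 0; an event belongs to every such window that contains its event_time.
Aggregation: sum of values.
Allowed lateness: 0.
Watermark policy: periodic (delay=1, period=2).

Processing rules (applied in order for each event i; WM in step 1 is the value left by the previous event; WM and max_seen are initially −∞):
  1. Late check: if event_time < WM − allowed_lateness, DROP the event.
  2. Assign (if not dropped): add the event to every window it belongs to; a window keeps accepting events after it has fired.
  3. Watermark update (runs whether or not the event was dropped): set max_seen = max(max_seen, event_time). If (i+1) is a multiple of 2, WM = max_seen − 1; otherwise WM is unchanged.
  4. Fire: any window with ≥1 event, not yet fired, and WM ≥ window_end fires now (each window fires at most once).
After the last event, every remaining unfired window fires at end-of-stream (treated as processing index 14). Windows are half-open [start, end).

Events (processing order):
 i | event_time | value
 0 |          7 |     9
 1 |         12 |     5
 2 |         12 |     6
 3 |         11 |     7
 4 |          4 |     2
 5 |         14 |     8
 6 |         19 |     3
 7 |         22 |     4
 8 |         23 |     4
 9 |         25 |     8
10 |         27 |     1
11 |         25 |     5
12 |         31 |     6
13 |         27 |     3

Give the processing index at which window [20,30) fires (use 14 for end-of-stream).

i=0 t=7 v=9: → [4,14),[0,10); WM=−∞
i=1 t=12 v=5: → [12,22),[8,18),[4,14); WM=11; [0,10) fires=9
i=2 t=12 v=6: → [12,22),[8,18),[4,14); WM=11
i=3 t=11 v=7: → [8,18),[4,14); WM=11
i=4 t=4 v=2: DROP (t<11-0); WM=11
i=5 t=14 v=8: → [12,22),[8,18); WM=13
i=6 t=19 v=3: → [16,26),[12,22); WM=13
i=7 t=22 v=4: → [20,30),[16,26); WM=21; [4,14) fires=27 [8,18) fires=26
i=8 t=23 v=4: → [20,30),[16,26); WM=21
i=9 t=25 v=8: → [24,34),[20,30),[16,26); WM=24; [12,22) fires=22
i=10 t=27 v=1: → [24,34),[20,30); WM=24
i=11 t=25 v=5: → [24,34),[20,30),[16,26); WM=26; [16,26) fires=24
i=12 t=31 v=6: → [28,38),[24,34); WM=26
i=13 t=27 v=3: → [24,34),[20,30); WM=30; [20,30) fires=25

13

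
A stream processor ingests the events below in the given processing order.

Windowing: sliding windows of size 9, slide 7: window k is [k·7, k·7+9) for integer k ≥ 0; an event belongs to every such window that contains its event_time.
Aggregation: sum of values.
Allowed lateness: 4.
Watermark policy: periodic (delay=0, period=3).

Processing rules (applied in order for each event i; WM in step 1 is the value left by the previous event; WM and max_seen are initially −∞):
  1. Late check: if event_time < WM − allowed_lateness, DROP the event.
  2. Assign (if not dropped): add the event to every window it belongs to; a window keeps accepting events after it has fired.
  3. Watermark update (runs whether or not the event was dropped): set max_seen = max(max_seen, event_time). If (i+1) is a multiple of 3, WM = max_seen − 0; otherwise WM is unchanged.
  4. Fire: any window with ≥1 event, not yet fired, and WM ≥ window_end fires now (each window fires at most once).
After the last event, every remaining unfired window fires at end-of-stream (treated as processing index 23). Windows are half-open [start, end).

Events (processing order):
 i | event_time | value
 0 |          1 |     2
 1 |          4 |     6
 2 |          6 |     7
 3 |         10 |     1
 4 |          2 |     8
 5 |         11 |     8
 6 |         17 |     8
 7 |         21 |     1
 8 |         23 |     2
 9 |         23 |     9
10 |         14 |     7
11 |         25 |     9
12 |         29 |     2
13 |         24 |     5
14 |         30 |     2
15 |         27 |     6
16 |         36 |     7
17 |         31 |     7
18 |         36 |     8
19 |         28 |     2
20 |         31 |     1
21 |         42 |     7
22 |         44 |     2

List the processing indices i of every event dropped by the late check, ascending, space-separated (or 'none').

10 19 20

i=0 t=1 v=2: → [0,9); WM=−∞
i=1 t=4 v=6: → [0,9); WM=−∞
i=2 t=6 v=7: → [0,9); WM=6
i=3 t=10 v=1: → [7,16); WM=6
i=4 t=2 v=8: → [0,9); WM=6
i=5 t=11 v=8: → [7,16); WM=11; [0,9) fires=23
i=6 t=17 v=8: → [14,23); WM=11
i=7 t=21 v=1: → [21,30),[14,23); WM=11
i=8 t=23 v=2: → [21,30); WM=23; [7,16) fires=9 [14,23) fires=9
i=9 t=23 v=9: → [21,30); WM=23
i=10 t=14 v=7: DROP (t<23-4); WM=23
i=11 t=25 v=9: → [21,30); WM=25
i=12 t=29 v=2: → [28,37),[21,30); WM=25
i=13 t=24 v=5: → [21,30); WM=25
i=14 t=30 v=2: → [28,37); WM=30; [21,30) fires=28
i=15 t=27 v=6: → [21,30); WM=30
i=16 t=36 v=7: → [35,44),[28,37); WM=30
i=17 t=31 v=7: → [28,37); WM=36
i=18 t=36 v=8: → [35,44),[28,37); WM=36
i=19 t=28 v=2: DROP (t<36-4); WM=36
i=20 t=31 v=1: DROP (t<36-4); WM=36
i=21 t=42 v=7: → [42,51),[35,44); WM=36
i=22 t=44 v=2: → [42,51); WM=36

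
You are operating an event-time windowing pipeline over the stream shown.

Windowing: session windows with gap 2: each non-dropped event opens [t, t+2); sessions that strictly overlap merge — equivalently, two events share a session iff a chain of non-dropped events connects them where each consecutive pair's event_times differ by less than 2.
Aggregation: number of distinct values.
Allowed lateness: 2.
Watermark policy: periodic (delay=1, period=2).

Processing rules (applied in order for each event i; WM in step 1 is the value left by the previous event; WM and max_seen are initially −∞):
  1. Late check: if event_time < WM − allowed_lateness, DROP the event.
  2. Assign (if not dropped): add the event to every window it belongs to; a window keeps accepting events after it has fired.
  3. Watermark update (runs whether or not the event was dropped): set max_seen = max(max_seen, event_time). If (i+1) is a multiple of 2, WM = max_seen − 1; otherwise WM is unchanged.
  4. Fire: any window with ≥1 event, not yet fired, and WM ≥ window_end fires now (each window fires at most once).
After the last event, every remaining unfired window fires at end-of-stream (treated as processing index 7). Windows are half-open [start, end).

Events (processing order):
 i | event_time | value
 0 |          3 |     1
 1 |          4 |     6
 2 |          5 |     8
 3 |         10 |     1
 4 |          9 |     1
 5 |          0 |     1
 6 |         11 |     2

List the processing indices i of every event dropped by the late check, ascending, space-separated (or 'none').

5

i=0 t=3 v=1: → [3,5); WM=−∞
i=1 t=4 v=6: → [3,6); WM=3
i=2 t=5 v=8: → [3,7); WM=3
i=3 t=10 v=1: → [10,12); WM=9
i=4 t=9 v=1: → [9,12); WM=9
i=5 t=0 v=1: DROP (t<9-2); WM=9
i=6 t=11 v=2: → [9,13); WM=9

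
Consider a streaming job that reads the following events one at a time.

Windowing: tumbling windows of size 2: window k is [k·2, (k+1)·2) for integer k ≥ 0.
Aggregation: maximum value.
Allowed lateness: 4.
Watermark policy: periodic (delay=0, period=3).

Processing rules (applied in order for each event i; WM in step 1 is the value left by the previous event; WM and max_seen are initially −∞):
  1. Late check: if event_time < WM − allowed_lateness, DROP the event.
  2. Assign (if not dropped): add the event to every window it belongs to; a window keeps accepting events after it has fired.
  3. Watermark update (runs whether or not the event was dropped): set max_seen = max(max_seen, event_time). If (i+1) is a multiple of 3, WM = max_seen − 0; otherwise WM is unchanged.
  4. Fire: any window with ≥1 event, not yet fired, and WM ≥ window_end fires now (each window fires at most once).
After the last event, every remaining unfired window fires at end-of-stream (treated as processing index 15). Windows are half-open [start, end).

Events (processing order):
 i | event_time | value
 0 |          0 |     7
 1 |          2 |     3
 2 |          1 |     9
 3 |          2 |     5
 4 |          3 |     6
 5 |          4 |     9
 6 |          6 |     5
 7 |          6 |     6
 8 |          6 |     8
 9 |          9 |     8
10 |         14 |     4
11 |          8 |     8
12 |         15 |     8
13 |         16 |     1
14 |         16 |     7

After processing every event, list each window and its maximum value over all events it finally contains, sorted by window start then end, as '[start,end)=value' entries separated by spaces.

i=0 t=0 v=7: → [0,2); WM=−∞
i=1 t=2 v=3: → [2,4); WM=−∞
i=2 t=1 v=9: → [0,2); WM=2; [0,2) fires=9
i=3 t=2 v=5: → [2,4); WM=2
i=4 t=3 v=6: → [2,4); WM=2
i=5 t=4 v=9: → [4,6); WM=4; [2,4) fires=6
i=6 t=6 v=5: → [6,8); WM=4
i=7 t=6 v=6: → [6,8); WM=4
i=8 t=6 v=8: → [6,8); WM=6; [4,6) fires=9
i=9 t=9 v=8: → [8,10); WM=6
i=10 t=14 v=4: → [14,16); WM=6
i=11 t=8 v=8: → [8,10); WM=14; [6,8) fires=8 [8,10) fires=8
i=12 t=15 v=8: → [14,16); WM=14
i=13 t=16 v=1: → [16,18); WM=14
i=14 t=16 v=7: → [16,18); WM=16; [14,16) fires=8

[0,2)=9 [2,4)=6 [4,6)=9 [6,8)=8 [8,10)=8 [14,16)=8 [16,18)=7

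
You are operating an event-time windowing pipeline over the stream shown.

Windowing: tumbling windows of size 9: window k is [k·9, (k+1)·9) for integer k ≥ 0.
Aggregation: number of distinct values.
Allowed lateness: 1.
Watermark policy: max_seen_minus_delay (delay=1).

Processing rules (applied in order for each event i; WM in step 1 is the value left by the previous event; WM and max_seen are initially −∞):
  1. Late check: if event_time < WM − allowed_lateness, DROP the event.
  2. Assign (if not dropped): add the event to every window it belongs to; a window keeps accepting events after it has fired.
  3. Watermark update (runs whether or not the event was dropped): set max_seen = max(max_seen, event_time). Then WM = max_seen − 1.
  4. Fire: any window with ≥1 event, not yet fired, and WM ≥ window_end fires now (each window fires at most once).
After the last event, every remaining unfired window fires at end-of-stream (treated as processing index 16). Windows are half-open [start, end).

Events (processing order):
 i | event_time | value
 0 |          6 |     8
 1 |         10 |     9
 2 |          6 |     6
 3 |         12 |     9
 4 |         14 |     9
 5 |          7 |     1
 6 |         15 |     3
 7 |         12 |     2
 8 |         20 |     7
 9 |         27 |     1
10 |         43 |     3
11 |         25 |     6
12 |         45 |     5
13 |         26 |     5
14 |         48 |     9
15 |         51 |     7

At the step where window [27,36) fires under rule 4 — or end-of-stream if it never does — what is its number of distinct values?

1

i=0 t=6 v=8: → [0,9); WM=5
i=1 t=10 v=9: → [9,18); WM=9; [0,9) fires=1
i=2 t=6 v=6: DROP (t<9-1); WM=9
i=3 t=12 v=9: → [9,18); WM=11
i=4 t=14 v=9: → [9,18); WM=13
i=5 t=7 v=1: DROP (t<13-1); WM=13
i=6 t=15 v=3: → [9,18); WM=14
i=7 t=12 v=2: DROP (t<14-1); WM=14
i=8 t=20 v=7: → [18,27); WM=19; [9,18) fires=2
i=9 t=27 v=1: → [27,36); WM=26
i=10 t=43 v=3: → [36,45); WM=42; [18,27) fires=1 [27,36) fires=1
i=11 t=25 v=6: DROP (t<42-1); WM=42
i=12 t=45 v=5: → [45,54); WM=44
i=13 t=26 v=5: DROP (t<44-1); WM=44
i=14 t=48 v=9: → [45,54); WM=47; [36,45) fires=1
i=15 t=51 v=7: → [45,54); WM=50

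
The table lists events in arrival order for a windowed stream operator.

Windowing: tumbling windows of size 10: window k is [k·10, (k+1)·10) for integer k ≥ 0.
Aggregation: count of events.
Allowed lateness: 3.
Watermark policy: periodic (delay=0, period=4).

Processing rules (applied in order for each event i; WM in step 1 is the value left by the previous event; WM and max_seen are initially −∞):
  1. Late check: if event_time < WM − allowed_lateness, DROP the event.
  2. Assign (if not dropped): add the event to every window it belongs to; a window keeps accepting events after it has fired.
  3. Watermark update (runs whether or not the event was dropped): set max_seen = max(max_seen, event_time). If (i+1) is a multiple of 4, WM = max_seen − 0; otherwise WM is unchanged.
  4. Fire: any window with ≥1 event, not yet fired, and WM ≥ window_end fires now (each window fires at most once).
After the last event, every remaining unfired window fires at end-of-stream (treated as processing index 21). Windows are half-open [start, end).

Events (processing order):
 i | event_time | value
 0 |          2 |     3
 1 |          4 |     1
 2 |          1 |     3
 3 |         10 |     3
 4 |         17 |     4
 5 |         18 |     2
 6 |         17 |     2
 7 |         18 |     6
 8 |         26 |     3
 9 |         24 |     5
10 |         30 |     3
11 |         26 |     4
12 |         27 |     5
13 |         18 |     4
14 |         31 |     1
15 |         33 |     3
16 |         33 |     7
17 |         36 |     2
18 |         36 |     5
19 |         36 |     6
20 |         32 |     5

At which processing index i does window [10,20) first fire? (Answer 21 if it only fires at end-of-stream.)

i=0 t=2 v=3: → [0,10); WM=−∞
i=1 t=4 v=1: → [0,10); WM=−∞
i=2 t=1 v=3: → [0,10); WM=−∞
i=3 t=10 v=3: → [10,20); WM=10; [0,10) fires=3
i=4 t=17 v=4: → [10,20); WM=10
i=5 t=18 v=2: → [10,20); WM=10
i=6 t=17 v=2: → [10,20); WM=10
i=7 t=18 v=6: → [10,20); WM=18
i=8 t=26 v=3: → [20,30); WM=18
i=9 t=24 v=5: → [20,30); WM=18
i=10 t=30 v=3: → [30,40); WM=18
i=11 t=26 v=4: → [20,30); WM=30; [10,20) fires=5 [20,30) fires=3
i=12 t=27 v=5: → [20,30); WM=30
i=13 t=18 v=4: DROP (t<30-3); WM=30
i=14 t=31 v=1: → [30,40); WM=30
i=15 t=33 v=3: → [30,40); WM=33
i=16 t=33 v=7: → [30,40); WM=33
i=17 t=36 v=2: → [30,40); WM=33
i=18 t=36 v=5: → [30,40); WM=33
i=19 t=36 v=6: → [30,40); WM=36
i=20 t=32 v=5: DROP (t<36-3); WM=36

11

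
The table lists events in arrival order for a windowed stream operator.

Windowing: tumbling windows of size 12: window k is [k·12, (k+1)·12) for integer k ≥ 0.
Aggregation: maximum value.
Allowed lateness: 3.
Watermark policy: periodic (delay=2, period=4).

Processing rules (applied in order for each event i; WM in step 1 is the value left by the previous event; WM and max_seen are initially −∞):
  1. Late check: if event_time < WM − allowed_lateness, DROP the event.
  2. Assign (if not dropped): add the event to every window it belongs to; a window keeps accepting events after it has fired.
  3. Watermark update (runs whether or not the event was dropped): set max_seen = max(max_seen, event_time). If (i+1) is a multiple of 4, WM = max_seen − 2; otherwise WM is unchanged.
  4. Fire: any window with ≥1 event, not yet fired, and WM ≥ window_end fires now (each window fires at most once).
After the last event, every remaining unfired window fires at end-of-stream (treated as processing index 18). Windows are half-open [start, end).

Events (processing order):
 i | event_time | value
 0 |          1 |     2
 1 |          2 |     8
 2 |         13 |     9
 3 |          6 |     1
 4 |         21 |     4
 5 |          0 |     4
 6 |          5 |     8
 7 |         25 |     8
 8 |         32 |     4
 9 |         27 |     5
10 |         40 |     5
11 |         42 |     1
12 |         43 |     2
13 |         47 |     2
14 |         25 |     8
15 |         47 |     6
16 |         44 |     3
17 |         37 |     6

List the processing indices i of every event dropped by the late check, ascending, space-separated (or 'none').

5 6 14 17

i=0 t=1 v=2: → [0,12); WM=−∞
i=1 t=2 v=8: → [0,12); WM=−∞
i=2 t=13 v=9: → [12,24); WM=−∞
i=3 t=6 v=1: → [0,12); WM=11
i=4 t=21 v=4: → [12,24); WM=11
i=5 t=0 v=4: DROP (t<11-3); WM=11
i=6 t=5 v=8: DROP (t<11-3); WM=11
i=7 t=25 v=8: → [24,36); WM=23; [0,12) fires=8
i=8 t=32 v=4: → [24,36); WM=23
i=9 t=27 v=5: → [24,36); WM=23
i=10 t=40 v=5: → [36,48); WM=23
i=11 t=42 v=1: → [36,48); WM=40; [12,24) fires=9 [24,36) fires=8
i=12 t=43 v=2: → [36,48); WM=40
i=13 t=47 v=2: → [36,48); WM=40
i=14 t=25 v=8: DROP (t<40-3); WM=40
i=15 t=47 v=6: → [36,48); WM=45
i=16 t=44 v=3: → [36,48); WM=45
i=17 t=37 v=6: DROP (t<45-3); WM=45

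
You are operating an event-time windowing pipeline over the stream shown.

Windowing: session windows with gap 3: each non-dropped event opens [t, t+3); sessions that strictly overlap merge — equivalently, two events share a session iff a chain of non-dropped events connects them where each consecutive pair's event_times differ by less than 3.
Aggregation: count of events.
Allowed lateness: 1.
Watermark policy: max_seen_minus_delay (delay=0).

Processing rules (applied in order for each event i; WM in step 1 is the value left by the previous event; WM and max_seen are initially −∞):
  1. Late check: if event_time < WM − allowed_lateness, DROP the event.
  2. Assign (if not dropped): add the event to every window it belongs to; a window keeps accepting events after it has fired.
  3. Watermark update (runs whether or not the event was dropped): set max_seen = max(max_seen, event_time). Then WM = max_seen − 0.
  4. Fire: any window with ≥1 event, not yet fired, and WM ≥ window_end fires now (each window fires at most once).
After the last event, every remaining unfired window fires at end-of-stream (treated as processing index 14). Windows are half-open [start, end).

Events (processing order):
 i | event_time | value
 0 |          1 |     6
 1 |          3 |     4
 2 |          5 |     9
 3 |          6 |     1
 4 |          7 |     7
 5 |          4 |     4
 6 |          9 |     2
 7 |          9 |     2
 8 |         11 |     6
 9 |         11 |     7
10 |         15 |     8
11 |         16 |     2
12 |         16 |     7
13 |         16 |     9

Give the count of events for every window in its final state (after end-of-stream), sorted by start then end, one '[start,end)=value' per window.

i=0 t=1 v=6: → [1,4); WM=1
i=1 t=3 v=4: → [1,6); WM=3
i=2 t=5 v=9: → [1,8); WM=5
i=3 t=6 v=1: → [1,9); WM=6
i=4 t=7 v=7: → [1,10); WM=7
i=5 t=4 v=4: DROP (t<7-1); WM=7
i=6 t=9 v=2: → [1,12); WM=9
i=7 t=9 v=2: → [1,12); WM=9
i=8 t=11 v=6: → [1,14); WM=11
i=9 t=11 v=7: → [1,14); WM=11
i=10 t=15 v=8: → [15,18); WM=15
i=11 t=16 v=2: → [15,19); WM=16
i=12 t=16 v=7: → [15,19); WM=16
i=13 t=16 v=9: → [15,19); WM=16

[1,14)=9 [15,19)=4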